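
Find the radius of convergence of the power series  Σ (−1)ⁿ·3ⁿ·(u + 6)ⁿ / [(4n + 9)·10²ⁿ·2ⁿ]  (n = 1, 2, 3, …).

R = 200/3

By the ratio test, |a_{n+1}/a_n| = [(4n + 9)/(4(n+1) + 9)] · 3/(100·2) → 3/200.
Hence the series converges for |u + 6| < 1/(3/200) = 200/3, so the radius of convergence is 200/3.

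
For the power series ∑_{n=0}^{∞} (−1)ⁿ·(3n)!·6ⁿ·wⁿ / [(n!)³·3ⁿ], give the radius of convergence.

R = 1/54

Ratio test: |a_{n+1}/a_n| = (3n+1)·(3n+2)·(3n+3)/(n+1)³ · 6/3 → 54 as n → ∞.
Hence the series converges for |w| < 1/(54) = 1/54, so the radius of convergence is 1/54.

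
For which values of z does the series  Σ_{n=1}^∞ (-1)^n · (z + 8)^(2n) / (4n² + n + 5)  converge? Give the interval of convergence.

[-9, -7]

Ratio test: |a_{n+1}/a_n| = (4n² + n + 5)/(4(n+1)² + (n+1) + 5) → 1 as n → ∞.
Successive powers of (z + 8) differ by 2, so the series converges when |z + 8|² · 1 < 1, i.e. |z + 8| < √(1) = 1. So R = 1.
Endpoint z = -7: the terms are on the order of 1/n², so the series converges absolutely by comparison with the p-series (p = 2 > 1).
Endpoint z = -9: the series is dominated by a constant times Σ 1/n², which converges (p = 2 > 1).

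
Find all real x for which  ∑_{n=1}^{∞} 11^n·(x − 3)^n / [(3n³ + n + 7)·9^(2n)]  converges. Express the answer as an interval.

By the ratio test, |a_{n+1}/a_n| = [(3n³ + n + 7)/(3(n+1)³ + (n+1) + 7)] · 11/81 → 11/81.
Thus R = 1/(11/81) = 81/11.
Check x = 114/11: the series is dominated by a constant times Σ 1/n³, which converges (p = 3 > 1).
At x = -48/11: absolute convergence follows by limit comparison with Σ 1/n³.

[-48/11, 114/11]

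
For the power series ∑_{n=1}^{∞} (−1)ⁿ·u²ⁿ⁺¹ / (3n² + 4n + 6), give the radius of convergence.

R = 1

By the ratio test, |a_{n+1}/a_n| = (3n² + 4n + 6)/(3(n+1)² + 4(n+1) + 6) → 1.
Writing y = u², the series in y has radius 1, so |u| < √(1) = 1 and R = 1.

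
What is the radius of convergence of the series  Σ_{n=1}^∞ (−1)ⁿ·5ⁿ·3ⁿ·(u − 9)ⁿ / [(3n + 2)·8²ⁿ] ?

By the ratio test, |a_{n+1}/a_n| = [(3n + 2)/(3(n+1) + 2)] · 5·3/64 → 15/64.
Convergence for |u − 9| · 15/64 < 1, i.e. |u − 9| < 64/15. So R = 64/15.

R = 64/15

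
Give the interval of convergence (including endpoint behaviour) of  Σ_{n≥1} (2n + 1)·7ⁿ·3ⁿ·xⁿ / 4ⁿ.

(-4/21, 4/21)

Ratio test: |a_{n+1}/a_n| = [(2(n+1) + 1)/(2n + 1)] · 7·3/4 → 21/4 as n → ∞.
The series converges when 21/4 · |x| < 1, giving R = 4/21.
Check x = 4/21: the n-th term does not approach 0; divergence by the term test.
When x = -4/21, the terms do not tend to 0, so the series diverges.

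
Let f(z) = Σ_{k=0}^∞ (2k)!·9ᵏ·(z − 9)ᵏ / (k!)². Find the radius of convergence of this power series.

The ratio of consecutive coefficients is (2k+1)·(2k+2)/(k+1)² · 9 → 36.
Hence the series converges for |z − 9| < 1/(36) = 1/36, so the radius of convergence is 1/36.

R = 1/36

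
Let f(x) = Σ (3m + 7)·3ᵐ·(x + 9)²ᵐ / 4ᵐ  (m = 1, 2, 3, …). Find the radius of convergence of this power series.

R = 2√3/3

The ratio of consecutive coefficients is [(3(m+1) + 7)/(3m + 7)] · 3/4 → 3/4.
Since the exponent of (x + 9) increases by 2 each term, convergence requires |x + 9|² < 4/3, hence R = 2√3/3.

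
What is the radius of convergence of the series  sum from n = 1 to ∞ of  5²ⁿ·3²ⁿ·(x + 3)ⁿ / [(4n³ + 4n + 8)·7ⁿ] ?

R = 7/225

By the ratio test, |a_{n+1}/a_n| = [(4n³ + 4n + 8)/(4(n+1)³ + 4(n+1) + 8)] · 25·9/7 → 225/7.
Hence the series converges for |x + 3| < 1/(225/7) = 7/225, so the radius of convergence is 7/225.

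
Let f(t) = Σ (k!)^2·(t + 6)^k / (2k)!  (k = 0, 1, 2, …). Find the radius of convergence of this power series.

Ratio test: |a_{k+1}/a_k| = (k+1)²/[(2k+1)·(2k+2)] → 1/4 as k → ∞.
The series converges when 1/4 · |t + 6| < 1, giving R = 4.

R = 4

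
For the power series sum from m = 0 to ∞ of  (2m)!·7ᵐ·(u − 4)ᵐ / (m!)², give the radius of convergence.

Ratio test: |a_{m+1}/a_m| = (2m+1)·(2m+2)/(m+1)² · 7 → 28 as m → ∞.
Convergence for |u − 4| · 28 < 1, i.e. |u − 4| < 1/28. So R = 1/28.

R = 1/28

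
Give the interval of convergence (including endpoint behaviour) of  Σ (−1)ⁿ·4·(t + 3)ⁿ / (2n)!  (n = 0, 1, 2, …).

(−∞, ∞)

Apply the ratio test: |a_{n+1}| / |a_n| = 4/4 · 1/[(2n+1)·(2n+2)], which tends to 0 as n → ∞.
The ratio tends to 0 regardless of t, hence R = ∞.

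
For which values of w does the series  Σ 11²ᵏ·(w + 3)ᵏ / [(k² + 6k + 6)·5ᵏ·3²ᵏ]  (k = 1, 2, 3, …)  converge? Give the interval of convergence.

[-408/121, -318/121]

By the ratio test, |a_{k+1}/a_k| = [(k² + 6k + 6)/((k+1)² + 6(k+1) + 6)] · 121/(5·9) → 121/45.
Convergence for |w + 3| · 121/45 < 1, i.e. |w + 3| < 45/121. So R = 45/121.
At w = -318/121: the series is dominated by a constant times Σ 1/k², which converges (p = 2 > 1).
Check w = -408/121: the terms are on the order of 1/k², so the series converges absolutely by comparison with the p-series (p = 2 > 1).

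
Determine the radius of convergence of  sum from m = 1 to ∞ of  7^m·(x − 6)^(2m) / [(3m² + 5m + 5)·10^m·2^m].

R = 2√35/7

Ratio test: |a_{m+1}/a_m| = [(3m² + 5m + 5)/(3(m+1)² + 5(m+1) + 5)] · 7/(10·2) → 7/20 as m → ∞.
Since the exponent of (x − 6) increases by 2 each term, convergence requires |x − 6|² < 20/7, hence R = 2√35/7.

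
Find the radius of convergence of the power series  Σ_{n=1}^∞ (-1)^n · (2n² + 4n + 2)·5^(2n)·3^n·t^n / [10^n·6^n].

Ratio test: |a_{n+1}/a_n| = [(2(n+1)² + 4(n+1) + 2)/(2n² + 4n + 2)] · 25·3/(10·6) → 5/4 as n → ∞.
Thus R = 1/(5/4) = 4/5.

R = 4/5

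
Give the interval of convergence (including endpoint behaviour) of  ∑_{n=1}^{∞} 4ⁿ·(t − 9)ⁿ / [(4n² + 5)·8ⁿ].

The ratio of consecutive coefficients is [(4n² + 5)/(4(n+1)² + 5)] · 4/8 → 1/2.
The series converges when 1/2 · |t − 9| < 1, giving R = 2.
At t = 11: the series is dominated by a constant times Σ 1/n², which converges (p = 2 > 1).
Check t = 7: absolute convergence follows by limit comparison with Σ 1/n².

[7, 11]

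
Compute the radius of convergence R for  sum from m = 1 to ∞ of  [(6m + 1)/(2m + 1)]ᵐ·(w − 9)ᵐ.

R = 1/3

Root test: |a_m|^(1/m) = (6m + 1)/(2m + 1) → 3.
Thus R = 1/(3) = 1/3.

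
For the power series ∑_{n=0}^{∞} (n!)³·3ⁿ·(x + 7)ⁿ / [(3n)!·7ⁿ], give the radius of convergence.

R = 63

Apply the ratio test: |a_{n+1}| / |a_n| = (n+1)³/[(3n+1)·(3n+2)·(3n+3)] · 3/7, which tends to 1/63 as n → ∞.
The series converges when 1/63 · |x + 7| < 1, giving R = 63.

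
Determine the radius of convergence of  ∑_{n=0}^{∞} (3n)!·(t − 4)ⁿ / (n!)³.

By the ratio test, |a_{n+1}/a_n| = (3n+1)·(3n+2)·(3n+3)/(n+1)³ → 27.
Hence the series converges for |t − 4| < 1/(27) = 1/27, so the radius of convergence is 1/27.

R = 1/27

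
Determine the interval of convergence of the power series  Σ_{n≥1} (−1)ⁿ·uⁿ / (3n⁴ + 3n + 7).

The ratio of consecutive coefficients is (3n⁴ + 3n + 7)/(3(n+1)⁴ + 3(n+1) + 7) → 1.
So the series converges when |u| < 1 and diverges when |u| > 1; R = 1.
When u = 1, the terms are on the order of 1/n⁴, so the series converges absolutely by comparison with the p-series (p = 4 > 1).
At u = -1: the terms are on the order of 1/n⁴, so the series converges absolutely by comparison with the p-series (p = 4 > 1).

[-1, 1]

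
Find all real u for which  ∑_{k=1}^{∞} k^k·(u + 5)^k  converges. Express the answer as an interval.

Applying the root test, |a_k|^(1/k) = k → ∞.
The root grows without bound, so R = 0 (convergence only at u = -5).

{-5}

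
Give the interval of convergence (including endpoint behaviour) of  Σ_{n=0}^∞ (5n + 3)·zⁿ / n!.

The ratio of consecutive coefficients is (5(n+1) + 3)/(5n + 3) · 1/(n+1) → 0.
Since the limit is 0 < 1 for every z, the series converges on all of ℝ and R = ∞.

(−∞, ∞)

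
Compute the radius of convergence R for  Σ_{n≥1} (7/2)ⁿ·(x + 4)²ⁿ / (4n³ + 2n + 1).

The ratio of consecutive coefficients is [(4n³ + 2n + 1)/(4(n+1)³ + 2(n+1) + 1)] · 7/2 → 7/2.
Successive powers of (x + 4) differ by 2, so the series converges when |x + 4|² · 7/2 < 1, i.e. |x + 4| < √(2/7). So R = √14/7.

R = √14/7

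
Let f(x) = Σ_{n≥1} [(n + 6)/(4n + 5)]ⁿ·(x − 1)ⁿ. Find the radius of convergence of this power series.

Root test: |a_n|^(1/n) = (n + 6)/(4n + 5) → 1/4.
The series converges when 1/4 · |x − 1| < 1, giving R = 4.

R = 4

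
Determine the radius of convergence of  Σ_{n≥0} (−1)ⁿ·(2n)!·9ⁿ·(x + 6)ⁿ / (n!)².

R = 1/36

The ratio of consecutive coefficients is (2n+1)·(2n+2)/(n+1)² · 9 → 36.
The series converges when 36 · |x + 6| < 1, giving R = 1/36.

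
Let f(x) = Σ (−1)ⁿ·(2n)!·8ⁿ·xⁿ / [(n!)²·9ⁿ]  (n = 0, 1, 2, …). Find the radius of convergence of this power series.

Apply the ratio test: |a_{n+1}| / |a_n| = (2n+1)·(2n+2)/(n+1)² · 8/9, which tends to 32/9 as n → ∞.
Hence the series converges for |x| < 1/(32/9) = 9/32, so the radius of convergence is 9/32.

R = 9/32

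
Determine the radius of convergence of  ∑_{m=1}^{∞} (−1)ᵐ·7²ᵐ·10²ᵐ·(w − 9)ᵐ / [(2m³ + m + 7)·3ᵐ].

Apply the ratio test: |a_{m+1}| / |a_m| = [(2m³ + m + 7)/(2(m+1)³ + (m+1) + 7)] · 49·100/3, which tends to 4900/3 as m → ∞.
Thus R = 1/(4900/3) = 3/4900.

R = 3/4900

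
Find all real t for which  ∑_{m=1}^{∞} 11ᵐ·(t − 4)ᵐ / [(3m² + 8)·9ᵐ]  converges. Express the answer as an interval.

[35/11, 53/11]

By the ratio test, |a_{m+1}/a_m| = [(3m² + 8)/(3(m+1)² + 8)] · 11/9 → 11/9.
Convergence for |t − 4| · 11/9 < 1, i.e. |t − 4| < 9/11. So R = 9/11.
Check t = 53/11: the terms are on the order of 1/m², so the series converges absolutely by comparison with the p-series (p = 2 > 1).
Check t = 35/11: the series is dominated by a constant times Σ 1/m², which converges (p = 2 > 1).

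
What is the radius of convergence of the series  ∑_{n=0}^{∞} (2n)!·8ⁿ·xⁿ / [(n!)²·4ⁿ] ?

The ratio of consecutive coefficients is (2n+1)·(2n+2)/(n+1)² · 8/4 → 8.
Hence the series converges for |x| < 1/(8) = 1/8, so the radius of convergence is 1/8.

R = 1/8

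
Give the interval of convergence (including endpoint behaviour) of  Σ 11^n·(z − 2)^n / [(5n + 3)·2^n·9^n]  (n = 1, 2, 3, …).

[4/11, 40/11)

Ratio test: |a_{n+1}/a_n| = [(5n + 3)/(5(n+1) + 3)] · 11/(2·9) → 11/18 as n → ∞.
The series converges when 11/18 · |z − 2| < 1, giving R = 18/11.
When z = 40/11, the terms are asymptotic to a nonzero constant times 1/n, so the series diverges by limit comparison with Σ 1/n.
Endpoint z = 4/11: convergence follows from the alternating series test (terms decrease monotonically to 0).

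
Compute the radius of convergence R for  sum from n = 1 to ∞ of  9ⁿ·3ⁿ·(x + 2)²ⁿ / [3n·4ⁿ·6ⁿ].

R = 2√2/3

The ratio of consecutive coefficients is [3n/3(n+1)] · 9·3/(4·6) → 9/8.
Successive powers of (x + 2) differ by 2, so the series converges when |x + 2|² · 9/8 < 1, i.e. |x + 2| < √(8/9). So R = 2√2/3.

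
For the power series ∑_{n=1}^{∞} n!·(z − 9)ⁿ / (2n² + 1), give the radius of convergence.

By the ratio test, |a_{n+1}/a_n| = (n+1) · (2n² + 1)/(2(n+1)² + 1) → ∞.
The terms grow without bound for any (z − 9) ≠ 0, so R = 0 (convergence only at z = 9).

R = 0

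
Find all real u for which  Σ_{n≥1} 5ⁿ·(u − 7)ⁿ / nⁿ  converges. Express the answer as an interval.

Root test: |a_n|^(1/n) = 5/n → 0.
The limit is 0 for every u, so R = ∞.

(−∞, ∞)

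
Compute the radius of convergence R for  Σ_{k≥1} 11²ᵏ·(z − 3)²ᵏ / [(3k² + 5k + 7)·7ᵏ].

R = √7/11

The ratio of consecutive coefficients is [(3k² + 5k + 7)/(3(k+1)² + 5(k+1) + 7)] · 121/7 → 121/7.
Writing y = (z − 3)², the series in y has radius 7/121, so |z − 3| < √(7/121) and R = √7/11.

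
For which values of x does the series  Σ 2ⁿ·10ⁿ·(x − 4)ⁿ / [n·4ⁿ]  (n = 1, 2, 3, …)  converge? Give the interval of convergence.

The ratio of consecutive coefficients is [n/(n+1)] · 2·10/4 → 5.
Thus R = 1/(5) = 1/5.
Check x = 21/5: the terms behave like c/n; limit comparison with the harmonic series gives divergence.
When x = 19/5, convergence follows from the alternating series test (terms decrease monotonically to 0).

[19/5, 21/5)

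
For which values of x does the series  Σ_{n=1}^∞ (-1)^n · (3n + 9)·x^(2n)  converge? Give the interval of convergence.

Ratio test: |a_{n+1}/a_n| = (3(n+1) + 9)/(3n + 9) → 1 as n → ∞.
Successive powers of x differ by 2, so the series converges when |x|² · 1 < 1, i.e. |x| < √(1) = 1. So R = 1.
Check x = 1: the n-th term does not approach 0; divergence by the term test.
Endpoint x = -1: the terms have absolute value of order n, which does not tend to 0, so the series diverges by the divergence test.

(-1, 1)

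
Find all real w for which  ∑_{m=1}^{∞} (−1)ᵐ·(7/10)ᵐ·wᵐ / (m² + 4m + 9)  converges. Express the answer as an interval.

[-10/7, 10/7]

Ratio test: |a_{m+1}/a_m| = [(m² + 4m + 9)/((m+1)² + 4(m+1) + 9)] · 7/10 → 7/10 as m → ∞.
Convergence for |w| · 7/10 < 1, i.e. |w| < 10/7. So R = 10/7.
At w = 10/7: the terms are on the order of 1/m², so the series converges absolutely by comparison with the p-series (p = 2 > 1).
Endpoint w = -10/7: the series is dominated by a constant times Σ 1/m², which converges (p = 2 > 1).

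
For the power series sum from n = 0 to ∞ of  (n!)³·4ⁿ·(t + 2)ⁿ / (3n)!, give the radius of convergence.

R = 27/4

Ratio test: |a_{n+1}/a_n| = (n+1)³/[(3n+1)·(3n+2)·(3n+3)] · 4 → 4/27 as n → ∞.
Hence the series converges for |t + 2| < 1/(4/27) = 27/4, so the radius of convergence is 27/4.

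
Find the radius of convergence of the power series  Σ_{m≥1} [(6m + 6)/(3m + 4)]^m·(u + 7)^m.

Root test: |a_m|^(1/m) = (6m + 6)/(3m + 4) → 2.
Convergence for |u + 7| · 2 < 1, i.e. |u + 7| < 1/2. So R = 1/2.

R = 1/2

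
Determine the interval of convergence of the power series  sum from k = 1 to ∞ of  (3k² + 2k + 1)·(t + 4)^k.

Ratio test: |a_{k+1}/a_k| = (3(k+1)² + 2(k+1) + 1)/(3k² + 2k + 1) → 1 as k → ∞.
Hence R = 1.
Check t = -3: the terms do not tend to 0, so the series diverges.
At t = -5: the terms have absolute value of order k², which does not tend to 0, so the series diverges by the divergence test.

(-5, -3)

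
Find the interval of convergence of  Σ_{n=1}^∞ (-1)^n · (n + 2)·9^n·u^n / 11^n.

(-11/9, 11/9)

By the ratio test, |a_{n+1}/a_n| = [((n+1) + 2)/(n + 2)] · 9/11 → 9/11.
Thus R = 1/(9/11) = 11/9.
Check u = 11/9: the terms do not tend to 0, so the series diverges.
At u = -11/9: the terms have absolute value of order n, which does not tend to 0, so the series diverges by the divergence test.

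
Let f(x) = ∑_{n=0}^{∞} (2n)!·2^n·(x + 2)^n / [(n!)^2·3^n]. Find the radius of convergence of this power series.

By the ratio test, |a_{n+1}/a_n| = (2n+1)·(2n+2)/(n+1)² · 2/3 → 8/3.
The series converges when 8/3 · |x + 2| < 1, giving R = 3/8.

R = 3/8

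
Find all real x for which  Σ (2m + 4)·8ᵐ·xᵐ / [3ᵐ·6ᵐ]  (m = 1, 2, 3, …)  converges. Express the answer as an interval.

(-9/4, 9/4)

The ratio of consecutive coefficients is [(2(m+1) + 4)/(2m + 4)] · 8/(3·6) → 4/9.
Hence the series converges for |x| < 1/(4/9) = 9/4, so the radius of convergence is 9/4.
When x = 9/4, the terms have absolute value of order m, which does not tend to 0, so the series diverges by the divergence test.
Endpoint x = -9/4: the m-th term does not approach 0; divergence by the term test.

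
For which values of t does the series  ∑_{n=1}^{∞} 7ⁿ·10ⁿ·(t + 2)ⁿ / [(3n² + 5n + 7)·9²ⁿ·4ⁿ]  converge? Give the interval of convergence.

Ratio test: |a_{n+1}/a_n| = [(3n² + 5n + 7)/(3(n+1)² + 5(n+1) + 7)] · 7·10/(81·4) → 35/162 as n → ∞.
The series converges when 35/162 · |t + 2| < 1, giving R = 162/35.
At t = 92/35: the terms are on the order of 1/n², so the series converges absolutely by comparison with the p-series (p = 2 > 1).
Check t = -232/35: the series is dominated by a constant times Σ 1/n², which converges (p = 2 > 1).

[-232/35, 92/35]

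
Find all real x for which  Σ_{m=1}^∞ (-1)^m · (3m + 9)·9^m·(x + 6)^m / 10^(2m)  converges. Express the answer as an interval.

By the ratio test, |a_{m+1}/a_m| = [(3(m+1) + 9)/(3m + 9)] · 9/100 → 9/100.
The series converges when 9/100 · |x + 6| < 1, giving R = 100/9.
When x = 46/9, the m-th term does not approach 0; divergence by the term test.
Endpoint x = -154/9: the terms do not tend to 0, so the series diverges.

(-154/9, 46/9)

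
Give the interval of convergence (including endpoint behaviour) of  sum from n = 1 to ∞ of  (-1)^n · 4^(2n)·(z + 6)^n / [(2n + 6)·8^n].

Ratio test: |a_{n+1}/a_n| = [(2n + 6)/(2(n+1) + 6)] · 16/8 → 2 as n → ∞.
Thus R = 1/(2) = 1/2.
Check z = -11/2: an alternating series whose terms decrease to 0 in absolute value, so it converges by the Leibniz criterion.
At z = -13/2: the terms behave like c/n; limit comparison with the harmonic series gives divergence.

(-13/2, -11/2]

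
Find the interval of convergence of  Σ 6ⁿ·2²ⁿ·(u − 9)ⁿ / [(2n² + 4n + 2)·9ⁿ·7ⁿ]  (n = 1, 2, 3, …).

[51/8, 93/8]

The ratio of consecutive coefficients is [(2n² + 4n + 2)/(2(n+1)² + 4(n+1) + 2)] · 6·4/(9·7) → 8/21.
Hence the series converges for |u − 9| < 1/(8/21) = 21/8, so the radius of convergence is 21/8.
Check u = 93/8: the series is dominated by a constant times Σ 1/n², which converges (p = 2 > 1).
At u = 51/8: absolute convergence follows by limit comparison with Σ 1/n².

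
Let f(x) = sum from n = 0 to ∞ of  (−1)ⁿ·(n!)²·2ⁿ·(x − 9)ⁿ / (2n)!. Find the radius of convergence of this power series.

R = 2

Ratio test: |a_{n+1}/a_n| = (n+1)²/[(2n+1)·(2n+2)] · 2 → 1/2 as n → ∞.
The series converges when 1/2 · |x − 9| < 1, giving R = 2.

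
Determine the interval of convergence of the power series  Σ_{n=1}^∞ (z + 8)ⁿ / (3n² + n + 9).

[-9, -7]

By the ratio test, |a_{n+1}/a_n| = (3n² + n + 9)/(3(n+1)² + (n+1) + 9) → 1.
So the series converges when |z + 8| < 1 and diverges when |z + 8| > 1; R = 1.
Check z = -7: the series is dominated by a constant times Σ 1/n², which converges (p = 2 > 1).
When z = -9, the terms are on the order of 1/n², so the series converges absolutely by comparison with the p-series (p = 2 > 1).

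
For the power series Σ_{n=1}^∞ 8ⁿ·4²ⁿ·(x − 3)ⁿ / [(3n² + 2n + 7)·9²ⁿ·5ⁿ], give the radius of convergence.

The ratio of consecutive coefficients is [(3n² + 2n + 7)/(3(n+1)² + 2(n+1) + 7)] · 8·16/(81·5) → 128/405.
Thus R = 1/(128/405) = 405/128.

R = 405/128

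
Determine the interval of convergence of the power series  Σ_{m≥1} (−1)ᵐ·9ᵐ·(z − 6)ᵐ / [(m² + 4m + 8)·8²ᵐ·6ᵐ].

By the ratio test, |a_{m+1}/a_m| = [(m² + 4m + 8)/((m+1)² + 4(m+1) + 8)] · 9/(64·6) → 3/128.
Thus R = 1/(3/128) = 128/3.
When z = 146/3, the terms are on the order of 1/m², so the series converges absolutely by comparison with the p-series (p = 2 > 1).
At z = -110/3: the terms are on the order of 1/m², so the series converges absolutely by comparison with the p-series (p = 2 > 1).

[-110/3, 146/3]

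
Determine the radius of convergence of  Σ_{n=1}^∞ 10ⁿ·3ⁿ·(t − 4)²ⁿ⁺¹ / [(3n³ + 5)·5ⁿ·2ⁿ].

R = √3/3

Ratio test: |a_{n+1}/a_n| = [(3n³ + 5)/(3(n+1)³ + 5)] · 10·3/(5·2) → 3 as n → ∞.
Writing y = (t − 4)², the series in y has radius 1/3, so |t − 4| < √(1/3) and R = √3/3.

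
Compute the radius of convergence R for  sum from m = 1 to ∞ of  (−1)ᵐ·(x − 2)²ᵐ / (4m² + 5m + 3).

R = 1

Ratio test: |a_{m+1}/a_m| = (4m² + 5m + 3)/(4(m+1)² + 5(m+1) + 3) → 1 as m → ∞.
Writing y = (x − 2)², the series in y has radius 1, so |x − 2| < √(1) = 1 and R = 1.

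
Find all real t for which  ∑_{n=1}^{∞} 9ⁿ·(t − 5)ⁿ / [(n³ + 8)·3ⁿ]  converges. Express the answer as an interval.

Ratio test: |a_{n+1}/a_n| = [(n³ + 8)/((n+1)³ + 8)] · 9/3 → 3 as n → ∞.
Hence the series converges for |t − 5| < 1/(3) = 1/3, so the radius of convergence is 1/3.
Check t = 16/3: the series is dominated by a constant times Σ 1/n³, which converges (p = 3 > 1).
Check t = 14/3: the terms are on the order of 1/n³, so the series converges absolutely by comparison with the p-series (p = 3 > 1).

[14/3, 16/3]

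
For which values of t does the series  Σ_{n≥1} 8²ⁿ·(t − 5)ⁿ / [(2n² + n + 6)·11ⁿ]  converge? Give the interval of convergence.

[309/64, 331/64]

By the ratio test, |a_{n+1}/a_n| = [(2n² + n + 6)/(2(n+1)² + (n+1) + 6)] · 64/11 → 64/11.
The series converges when 64/11 · |t − 5| < 1, giving R = 11/64.
Check t = 331/64: the terms are on the order of 1/n², so the series converges absolutely by comparison with the p-series (p = 2 > 1).
Endpoint t = 309/64: absolute convergence follows by limit comparison with Σ 1/n².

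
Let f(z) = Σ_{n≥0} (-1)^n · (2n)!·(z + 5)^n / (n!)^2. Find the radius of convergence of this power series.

Ratio test: |a_{n+1}/a_n| = (2n+1)·(2n+2)/(n+1)² → 4 as n → ∞.
Hence the series converges for |z + 5| < 1/(4) = 1/4, so the radius of convergence is 1/4.

R = 1/4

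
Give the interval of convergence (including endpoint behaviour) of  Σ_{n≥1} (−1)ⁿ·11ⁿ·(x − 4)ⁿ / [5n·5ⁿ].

(39/11, 49/11]

Apply the ratio test: |a_{n+1}| / |a_n| = [5n/5(n+1)] · 11/5, which tends to 11/5 as n → ∞.
Convergence for |x − 4| · 11/5 < 1, i.e. |x − 4| < 5/11. So R = 5/11.
Endpoint x = 49/11: convergence follows from the alternating series test (terms decrease monotonically to 0).
At x = 39/11: the terms are asymptotic to a nonzero constant times 1/n, so the series diverges by limit comparison with Σ 1/n.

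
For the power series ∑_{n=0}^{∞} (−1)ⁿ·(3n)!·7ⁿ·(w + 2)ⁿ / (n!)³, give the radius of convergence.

Ratio test: |a_{n+1}/a_n| = (3n+1)·(3n+2)·(3n+3)/(n+1)³ · 7 → 189 as n → ∞.
The series converges when 189 · |w + 2| < 1, giving R = 1/189.

R = 1/189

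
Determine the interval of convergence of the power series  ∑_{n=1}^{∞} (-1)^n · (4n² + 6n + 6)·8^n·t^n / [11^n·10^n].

(-55/4, 55/4)

By the ratio test, |a_{n+1}/a_n| = [(4(n+1)² + 6(n+1) + 6)/(4n² + 6n + 6)] · 8/(11·10) → 4/55.
Thus R = 1/(4/55) = 55/4.
Endpoint t = 55/4: the n-th term does not approach 0; divergence by the term test.
Check t = -55/4: the terms have absolute value of order n², which does not tend to 0, so the series diverges by the divergence test.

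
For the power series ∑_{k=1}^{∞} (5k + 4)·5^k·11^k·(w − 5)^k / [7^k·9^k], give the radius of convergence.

By the ratio test, |a_{k+1}/a_k| = [(5(k+1) + 4)/(5k + 4)] · 5·11/(7·9) → 55/63.
Convergence for |w − 5| · 55/63 < 1, i.e. |w − 5| < 63/55. So R = 63/55.

R = 63/55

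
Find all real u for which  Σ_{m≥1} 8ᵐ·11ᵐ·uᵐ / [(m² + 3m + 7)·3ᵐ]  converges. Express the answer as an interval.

By the ratio test, |a_{m+1}/a_m| = [(m² + 3m + 7)/((m+1)² + 3(m+1) + 7)] · 8·11/3 → 88/3.
Hence the series converges for |u| < 1/(88/3) = 3/88, so the radius of convergence is 3/88.
Check u = 3/88: absolute convergence follows by limit comparison with Σ 1/m².
At u = -3/88: the series is dominated by a constant times Σ 1/m², which converges (p = 2 > 1).

[-3/88, 3/88]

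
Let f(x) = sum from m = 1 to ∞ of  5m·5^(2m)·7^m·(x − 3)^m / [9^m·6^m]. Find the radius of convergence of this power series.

R = 54/175

The ratio of consecutive coefficients is [5(m+1)/5m] · 25·7/(9·6) → 175/54.
Hence the series converges for |x − 3| < 1/(175/54) = 54/175, so the radius of convergence is 54/175.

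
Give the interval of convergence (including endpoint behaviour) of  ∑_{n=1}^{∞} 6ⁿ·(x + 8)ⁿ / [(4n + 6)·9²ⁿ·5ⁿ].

[-151/2, 119/2)

The ratio of consecutive coefficients is [(4n + 6)/(4(n+1) + 6)] · 6/(81·5) → 2/135.
Hence the series converges for |x + 8| < 1/(2/135) = 135/2, so the radius of convergence is 135/2.
When x = 119/2, the terms behave like c/n; limit comparison with the harmonic series gives divergence.
Check x = -151/2: an alternating series whose terms decrease to 0 in absolute value, so it converges by the Leibniz criterion.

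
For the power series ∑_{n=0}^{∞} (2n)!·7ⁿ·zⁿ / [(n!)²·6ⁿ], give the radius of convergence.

Apply the ratio test: |a_{n+1}| / |a_n| = (2n+1)·(2n+2)/(n+1)² · 7/6, which tends to 14/3 as n → ∞.
Convergence for |z| · 14/3 < 1, i.e. |z| < 3/14. So R = 3/14.

R = 3/14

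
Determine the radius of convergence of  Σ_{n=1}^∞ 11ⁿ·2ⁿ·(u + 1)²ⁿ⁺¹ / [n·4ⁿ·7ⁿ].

Ratio test: |a_{n+1}/a_n| = [n/(n+1)] · 11·2/(4·7) → 11/14 as n → ∞.
Since the exponent of (u + 1) increases by 2 each term, convergence requires |u + 1|² < 14/11, hence R = √154/11.

R = √154/11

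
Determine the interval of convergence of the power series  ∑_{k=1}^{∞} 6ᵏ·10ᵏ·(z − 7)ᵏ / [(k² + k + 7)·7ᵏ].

Apply the ratio test: |a_{k+1}| / |a_k| = [(k² + k + 7)/((k+1)² + (k+1) + 7)] · 6·10/7, which tends to 60/7 as k → ∞.
Thus R = 1/(60/7) = 7/60.
Endpoint z = 427/60: absolute convergence follows by limit comparison with Σ 1/k².
Endpoint z = 413/60: the terms are on the order of 1/k², so the series converges absolutely by comparison with the p-series (p = 2 > 1).

[413/60, 427/60]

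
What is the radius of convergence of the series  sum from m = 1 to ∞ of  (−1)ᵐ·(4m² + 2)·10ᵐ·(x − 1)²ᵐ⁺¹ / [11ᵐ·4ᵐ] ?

R = √110/5

Apply the ratio test: |a_{m+1}| / |a_m| = [(4(m+1)² + 2)/(4m² + 2)] · 10/(11·4), which tends to 5/22 as m → ∞.
Writing y = (x − 1)², the series in y has radius 22/5, so |x − 1| < √(22/5) and R = √110/5.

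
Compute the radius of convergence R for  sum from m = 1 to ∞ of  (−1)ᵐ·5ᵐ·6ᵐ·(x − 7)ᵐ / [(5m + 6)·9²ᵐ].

By the ratio test, |a_{m+1}/a_m| = [(5m + 6)/(5(m+1) + 6)] · 5·6/81 → 10/27.
Convergence for |x − 7| · 10/27 < 1, i.e. |x − 7| < 27/10. So R = 27/10.

R = 27/10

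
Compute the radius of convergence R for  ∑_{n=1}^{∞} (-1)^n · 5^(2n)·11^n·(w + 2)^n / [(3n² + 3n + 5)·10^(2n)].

The ratio of consecutive coefficients is [(3n² + 3n + 5)/(3(n+1)² + 3(n+1) + 5)] · 25·11/100 → 11/4.
Convergence for |w + 2| · 11/4 < 1, i.e. |w + 2| < 4/11. So R = 4/11.

R = 4/11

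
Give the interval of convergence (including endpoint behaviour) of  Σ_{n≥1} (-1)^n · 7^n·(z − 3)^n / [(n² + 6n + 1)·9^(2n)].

The ratio of consecutive coefficients is [(n² + 6n + 1)/((n+1)² + 6(n+1) + 1)] · 7/81 → 7/81.
Hence the series converges for |z − 3| < 1/(7/81) = 81/7, so the radius of convergence is 81/7.
When z = 102/7, absolute convergence follows by limit comparison with Σ 1/n².
Check z = -60/7: absolute convergence follows by limit comparison with Σ 1/n².

[-60/7, 102/7]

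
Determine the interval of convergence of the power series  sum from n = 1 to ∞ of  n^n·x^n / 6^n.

{0}

Applying the root test, |a_n|^(1/n) = n/6 → ∞.
The root grows without bound, so R = 0 (convergence only at x = 0).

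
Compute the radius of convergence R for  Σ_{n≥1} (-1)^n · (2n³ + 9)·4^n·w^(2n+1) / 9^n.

R = 3/2

By the ratio test, |a_{n+1}/a_n| = [(2(n+1)³ + 9)/(2n³ + 9)] · 4/9 → 4/9.
Since the exponent of w increases by 2 each term, convergence requires |w|² < 9/4, hence R = 3/2.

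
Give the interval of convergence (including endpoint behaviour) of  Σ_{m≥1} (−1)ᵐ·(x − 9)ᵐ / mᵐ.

(−∞, ∞)

By the Cauchy root test, |a_m|^(1/m) = 1/m → 0.
Since the m-th root of |a_m| tends to 0, the series converges for all real x; R = ∞.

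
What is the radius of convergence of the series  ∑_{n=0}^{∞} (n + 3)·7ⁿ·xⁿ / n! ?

R = ∞

Ratio test: |a_{n+1}/a_n| = ((n+1) + 3)/(n + 3) · 7 · 1/(n+1) → 0 as n → ∞.
Since the limit is 0 < 1 for every x, the series converges on all of ℝ and R = ∞.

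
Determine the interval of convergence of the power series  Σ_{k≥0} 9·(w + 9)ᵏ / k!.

(−∞, ∞)

Apply the ratio test: |a_{k+1}| / |a_k| = 9/9 · 1/(k+1), which tends to 0 as k → ∞.
The limit is 0, so the series converges for all w; R = ∞.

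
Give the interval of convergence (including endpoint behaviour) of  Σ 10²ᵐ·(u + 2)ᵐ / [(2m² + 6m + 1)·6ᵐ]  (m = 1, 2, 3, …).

The ratio of consecutive coefficients is [(2m² + 6m + 1)/(2(m+1)² + 6(m+1) + 1)] · 100/6 → 50/3.
The series converges when 50/3 · |u + 2| < 1, giving R = 3/50.
At u = -97/50: the series is dominated by a constant times Σ 1/m², which converges (p = 2 > 1).
When u = -103/50, absolute convergence follows by limit comparison with Σ 1/m².

[-103/50, -97/50]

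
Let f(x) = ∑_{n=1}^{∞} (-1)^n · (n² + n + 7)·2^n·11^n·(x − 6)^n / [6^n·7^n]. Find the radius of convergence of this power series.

The ratio of consecutive coefficients is [((n+1)² + (n+1) + 7)/(n² + n + 7)] · 2·11/(6·7) → 11/21.
Hence the series converges for |x − 6| < 1/(11/21) = 21/11, so the radius of convergence is 21/11.

R = 21/11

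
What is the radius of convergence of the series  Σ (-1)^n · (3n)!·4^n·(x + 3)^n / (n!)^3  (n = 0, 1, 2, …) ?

Ratio test: |a_{n+1}/a_n| = (3n+1)·(3n+2)·(3n+3)/(n+1)³ · 4 → 108 as n → ∞.
Convergence for |x + 3| · 108 < 1, i.e. |x + 3| < 1/108. So R = 1/108.

R = 1/108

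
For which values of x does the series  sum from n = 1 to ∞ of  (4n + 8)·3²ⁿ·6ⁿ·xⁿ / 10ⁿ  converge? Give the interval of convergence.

(-5/27, 5/27)

By the ratio test, |a_{n+1}/a_n| = [(4(n+1) + 8)/(4n + 8)] · 9·6/10 → 27/5.
Thus R = 1/(27/5) = 5/27.
When x = 5/27, the n-th term does not approach 0; divergence by the term test.
At x = -5/27: the n-th term does not approach 0; divergence by the term test.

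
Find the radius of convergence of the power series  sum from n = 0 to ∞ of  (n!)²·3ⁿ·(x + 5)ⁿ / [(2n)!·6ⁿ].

R = 8

Ratio test: |a_{n+1}/a_n| = (n+1)²/[(2n+1)·(2n+2)] · 3/6 → 1/8 as n → ∞.
Hence the series converges for |x + 5| < 1/(1/8) = 8, so the radius of convergence is 8.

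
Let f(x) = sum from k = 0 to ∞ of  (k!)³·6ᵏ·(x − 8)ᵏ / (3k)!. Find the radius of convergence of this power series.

Ratio test: |a_{k+1}/a_k| = (k+1)³/[(3k+1)·(3k+2)·(3k+3)] · 6 → 2/9 as k → ∞.
Thus R = 1/(2/9) = 9/2.

R = 9/2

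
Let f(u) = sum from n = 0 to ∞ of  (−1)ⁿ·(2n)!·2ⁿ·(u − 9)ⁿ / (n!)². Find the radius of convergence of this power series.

Ratio test: |a_{n+1}/a_n| = (2n+1)·(2n+2)/(n+1)² · 2 → 8 as n → ∞.
Convergence for |u − 9| · 8 < 1, i.e. |u − 9| < 1/8. So R = 1/8.

R = 1/8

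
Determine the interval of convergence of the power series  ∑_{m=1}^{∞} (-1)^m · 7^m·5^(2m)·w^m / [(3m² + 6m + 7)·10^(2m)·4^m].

[-16/7, 16/7]

By the ratio test, |a_{m+1}/a_m| = [(3m² + 6m + 7)/(3(m+1)² + 6(m+1) + 7)] · 7·25/(100·4) → 7/16.
Hence the series converges for |w| < 1/(7/16) = 16/7, so the radius of convergence is 16/7.
At w = 16/7: absolute convergence follows by limit comparison with Σ 1/m².
At w = -16/7: the terms are on the order of 1/m², so the series converges absolutely by comparison with the p-series (p = 2 > 1).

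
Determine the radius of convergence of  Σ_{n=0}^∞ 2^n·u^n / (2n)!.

R = ∞

Ratio test: |a_{n+1}/a_n| = 2 · 1/[(2n+1)·(2n+2)] → 0 as n → ∞.
Since the limit is 0 < 1 for every u, the series converges on all of ℝ and R = ∞.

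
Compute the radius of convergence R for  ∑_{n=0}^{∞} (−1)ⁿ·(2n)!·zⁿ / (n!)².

R = 1/4

Ratio test: |a_{n+1}/a_n| = (2n+1)·(2n+2)/(n+1)² → 4 as n → ∞.
Hence the series converges for |z| < 1/(4) = 1/4, so the radius of convergence is 1/4.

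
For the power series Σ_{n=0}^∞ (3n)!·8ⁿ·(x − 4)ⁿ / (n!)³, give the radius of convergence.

R = 1/216

By the ratio test, |a_{n+1}/a_n| = (3n+1)·(3n+2)·(3n+3)/(n+1)³ · 8 → 216.
Convergence for |x − 4| · 216 < 1, i.e. |x − 4| < 1/216. So R = 1/216.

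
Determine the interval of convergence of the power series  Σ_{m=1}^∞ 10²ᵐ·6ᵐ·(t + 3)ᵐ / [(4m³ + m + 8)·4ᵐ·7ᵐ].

[-457/150, -443/150]

The ratio of consecutive coefficients is [(4m³ + m + 8)/(4(m+1)³ + (m+1) + 8)] · 100·6/(4·7) → 150/7.
Thus R = 1/(150/7) = 7/150.
When t = -443/150, the series is dominated by a constant times Σ 1/m³, which converges (p = 3 > 1).
Endpoint t = -457/150: absolute convergence follows by limit comparison with Σ 1/m³.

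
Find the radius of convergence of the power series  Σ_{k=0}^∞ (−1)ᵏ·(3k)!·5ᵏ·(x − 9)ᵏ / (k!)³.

The ratio of consecutive coefficients is (3k+1)·(3k+2)·(3k+3)/(k+1)³ · 5 → 135.
Hence the series converges for |x − 9| < 1/(135) = 1/135, so the radius of convergence is 1/135.

R = 1/135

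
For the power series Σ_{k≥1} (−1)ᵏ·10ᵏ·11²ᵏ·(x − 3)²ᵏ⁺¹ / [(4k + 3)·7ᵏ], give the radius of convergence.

R = √70/110

Apply the ratio test: |a_{k+1}| / |a_k| = [(4k + 3)/(4(k+1) + 3)] · 10·121/7, which tends to 1210/7 as k → ∞.
Successive powers of (x − 3) differ by 2, so the series converges when |x − 3|² · 1210/7 < 1, i.e. |x − 3| < √(7/1210). So R = √70/110.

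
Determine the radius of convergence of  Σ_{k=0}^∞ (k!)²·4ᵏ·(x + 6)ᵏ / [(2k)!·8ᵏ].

Apply the ratio test: |a_{k+1}| / |a_k| = (k+1)²/[(2k+1)·(2k+2)] · 4/8, which tends to 1/8 as k → ∞.
The series converges when 1/8 · |x + 6| < 1, giving R = 8.

R = 8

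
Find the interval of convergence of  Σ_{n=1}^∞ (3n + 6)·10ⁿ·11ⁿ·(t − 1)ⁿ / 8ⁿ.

(51/55, 59/55)

Ratio test: |a_{n+1}/a_n| = [(3(n+1) + 6)/(3n + 6)] · 10·11/8 → 55/4 as n → ∞.
The series converges when 55/4 · |t − 1| < 1, giving R = 4/55.
Check t = 59/55: the terms have absolute value of order n, which does not tend to 0, so the series diverges by the divergence test.
When t = 51/55, the terms do not tend to 0, so the series diverges.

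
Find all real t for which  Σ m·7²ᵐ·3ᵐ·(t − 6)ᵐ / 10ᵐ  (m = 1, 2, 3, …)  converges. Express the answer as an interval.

(872/147, 892/147)

Ratio test: |a_{m+1}/a_m| = [(m+1)/m] · 49·3/10 → 147/10 as m → ∞.
Hence the series converges for |t − 6| < 1/(147/10) = 10/147, so the radius of convergence is 10/147.
When t = 892/147, the terms do not tend to 0, so the series diverges.
Check t = 872/147: the m-th term does not approach 0; divergence by the term test.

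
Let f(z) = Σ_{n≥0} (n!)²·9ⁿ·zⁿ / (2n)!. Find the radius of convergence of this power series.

R = 4/9

Apply the ratio test: |a_{n+1}| / |a_n| = (n+1)²/[(2n+1)·(2n+2)] · 9, which tends to 9/4 as n → ∞.
Convergence for |z| · 9/4 < 1, i.e. |z| < 4/9. So R = 4/9.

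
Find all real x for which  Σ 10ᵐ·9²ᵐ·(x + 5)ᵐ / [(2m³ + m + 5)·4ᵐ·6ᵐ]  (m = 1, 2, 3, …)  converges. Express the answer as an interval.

Apply the ratio test: |a_{m+1}| / |a_m| = [(2m³ + m + 5)/(2(m+1)³ + (m+1) + 5)] · 10·81/(4·6), which tends to 135/4 as m → ∞.
Convergence for |x + 5| · 135/4 < 1, i.e. |x + 5| < 4/135. So R = 4/135.
When x = -671/135, the terms are on the order of 1/m³, so the series converges absolutely by comparison with the p-series (p = 3 > 1).
At x = -679/135: absolute convergence follows by limit comparison with Σ 1/m³.

[-679/135, -671/135]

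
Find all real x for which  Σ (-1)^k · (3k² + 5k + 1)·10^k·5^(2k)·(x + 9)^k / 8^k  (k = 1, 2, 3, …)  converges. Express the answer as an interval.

(-1129/125, -1121/125)

By the ratio test, |a_{k+1}/a_k| = [(3(k+1)² + 5(k+1) + 1)/(3k² + 5k + 1)] · 10·25/8 → 125/4.
Thus R = 1/(125/4) = 4/125.
At x = -1121/125: the k-th term does not approach 0; divergence by the term test.
When x = -1129/125, the terms do not tend to 0, so the series diverges.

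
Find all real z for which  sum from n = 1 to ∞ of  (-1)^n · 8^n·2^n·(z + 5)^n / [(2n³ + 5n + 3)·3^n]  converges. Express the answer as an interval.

[-83/16, -77/16]

Ratio test: |a_{n+1}/a_n| = [(2n³ + 5n + 3)/(2(n+1)³ + 5(n+1) + 3)] · 8·2/3 → 16/3 as n → ∞.
The series converges when 16/3 · |z + 5| < 1, giving R = 3/16.
Endpoint z = -77/16: the series is dominated by a constant times Σ 1/n³, which converges (p = 3 > 1).
At z = -83/16: absolute convergence follows by limit comparison with Σ 1/n³.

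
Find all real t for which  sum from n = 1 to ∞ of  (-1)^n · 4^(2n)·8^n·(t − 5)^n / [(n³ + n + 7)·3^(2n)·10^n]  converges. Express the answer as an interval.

[275/64, 365/64]

Apply the ratio test: |a_{n+1}| / |a_n| = [(n³ + n + 7)/((n+1)³ + (n+1) + 7)] · 16·8/(9·10), which tends to 64/45 as n → ∞.
Thus R = 1/(64/45) = 45/64.
Endpoint t = 365/64: the series is dominated by a constant times Σ 1/n³, which converges (p = 3 > 1).
At t = 275/64: absolute convergence follows by limit comparison with Σ 1/n³.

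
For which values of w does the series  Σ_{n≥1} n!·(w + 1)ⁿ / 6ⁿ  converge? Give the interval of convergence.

{-1}

Apply the ratio test: |a_{n+1}| / |a_n| = (n+1) · 1/6, which tends to ∞ as n → ∞.
The ratio grows without bound, so the series diverges whenever (w + 1) ≠ 0; it converges only at w = -1. R = 0.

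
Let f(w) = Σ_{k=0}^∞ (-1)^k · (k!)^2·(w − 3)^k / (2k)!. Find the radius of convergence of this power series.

Ratio test: |a_{k+1}/a_k| = (k+1)²/[(2k+1)·(2k+2)] → 1/4 as k → ∞.
Convergence for |w − 3| · 1/4 < 1, i.e. |w − 3| < 4. So R = 4.

R = 4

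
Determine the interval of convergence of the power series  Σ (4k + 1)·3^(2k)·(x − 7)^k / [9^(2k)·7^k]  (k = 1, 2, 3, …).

By the ratio test, |a_{k+1}/a_k| = [(4(k+1) + 1)/(4k + 1)] · 9/(81·7) → 1/63.
The series converges when 1/63 · |x − 7| < 1, giving R = 63.
Endpoint x = 70: the terms do not tend to 0, so the series diverges.
Endpoint x = -56: the k-th term does not approach 0; divergence by the term test.

(-56, 70)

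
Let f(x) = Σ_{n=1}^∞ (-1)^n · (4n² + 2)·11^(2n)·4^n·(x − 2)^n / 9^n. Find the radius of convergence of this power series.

By the ratio test, |a_{n+1}/a_n| = [(4(n+1)² + 2)/(4n² + 2)] · 121·4/9 → 484/9.
The series converges when 484/9 · |x − 2| < 1, giving R = 9/484.

R = 9/484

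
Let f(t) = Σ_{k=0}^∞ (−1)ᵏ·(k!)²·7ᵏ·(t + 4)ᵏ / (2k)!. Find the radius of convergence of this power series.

R = 4/7

The ratio of consecutive coefficients is (k+1)²/[(2k+1)·(2k+2)] · 7 → 7/4.
The series converges when 7/4 · |t + 4| < 1, giving R = 4/7.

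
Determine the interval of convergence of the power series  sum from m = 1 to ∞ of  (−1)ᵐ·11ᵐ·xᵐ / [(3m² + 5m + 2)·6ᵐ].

[-6/11, 6/11]

By the ratio test, |a_{m+1}/a_m| = [(3m² + 5m + 2)/(3(m+1)² + 5(m+1) + 2)] · 11/6 → 11/6.
Thus R = 1/(11/6) = 6/11.
Endpoint x = 6/11: absolute convergence follows by limit comparison with Σ 1/m².
Endpoint x = -6/11: the series is dominated by a constant times Σ 1/m², which converges (p = 2 > 1).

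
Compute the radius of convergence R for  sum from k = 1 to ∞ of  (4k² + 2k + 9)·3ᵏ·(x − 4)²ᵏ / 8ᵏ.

The ratio of consecutive coefficients is [(4(k+1)² + 2(k+1) + 9)/(4k² + 2k + 9)] · 3/8 → 3/8.
Writing y = (x − 4)², the series in y has radius 8/3, so |x − 4| < √(8/3) and R = 2√6/3.

R = 2√6/3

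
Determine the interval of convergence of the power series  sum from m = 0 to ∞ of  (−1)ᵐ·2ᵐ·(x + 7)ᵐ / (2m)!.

By the ratio test, |a_{m+1}/a_m| = 2 · 1/[(2m+1)·(2m+2)] → 0.
Since the limit is 0 < 1 for every x, the series converges on all of ℝ and R = ∞.

(−∞, ∞)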